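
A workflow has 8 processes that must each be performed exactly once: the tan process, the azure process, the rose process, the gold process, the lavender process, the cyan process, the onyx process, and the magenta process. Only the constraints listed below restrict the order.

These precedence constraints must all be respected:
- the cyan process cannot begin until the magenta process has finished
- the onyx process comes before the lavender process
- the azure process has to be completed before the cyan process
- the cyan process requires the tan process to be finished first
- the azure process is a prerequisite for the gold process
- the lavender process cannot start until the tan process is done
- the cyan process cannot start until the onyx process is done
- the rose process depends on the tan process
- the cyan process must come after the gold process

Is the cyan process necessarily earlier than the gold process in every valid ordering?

There is a chain the gold process → the cyan process, which puts the gold process before the cyan process.
So the cyan process does not have to come before the gold process — it cannot.

No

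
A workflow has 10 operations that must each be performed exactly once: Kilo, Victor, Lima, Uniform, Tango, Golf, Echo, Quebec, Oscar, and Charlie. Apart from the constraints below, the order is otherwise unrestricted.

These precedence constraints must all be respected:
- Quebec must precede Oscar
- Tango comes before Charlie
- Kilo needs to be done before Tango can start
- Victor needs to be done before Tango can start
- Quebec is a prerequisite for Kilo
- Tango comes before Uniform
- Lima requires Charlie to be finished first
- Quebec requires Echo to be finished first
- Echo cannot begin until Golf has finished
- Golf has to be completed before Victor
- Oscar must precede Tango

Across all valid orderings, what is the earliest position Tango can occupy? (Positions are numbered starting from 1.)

The operations that are forced before Tango, directly or transitively, are Kilo, Victor, Golf, Echo, Quebec, Oscar. That's 6 operations.
With 6 mandatory predecessors, the earliest Tango can sit is position 6+1 = 7, and placing just those 6 first achieves it.

7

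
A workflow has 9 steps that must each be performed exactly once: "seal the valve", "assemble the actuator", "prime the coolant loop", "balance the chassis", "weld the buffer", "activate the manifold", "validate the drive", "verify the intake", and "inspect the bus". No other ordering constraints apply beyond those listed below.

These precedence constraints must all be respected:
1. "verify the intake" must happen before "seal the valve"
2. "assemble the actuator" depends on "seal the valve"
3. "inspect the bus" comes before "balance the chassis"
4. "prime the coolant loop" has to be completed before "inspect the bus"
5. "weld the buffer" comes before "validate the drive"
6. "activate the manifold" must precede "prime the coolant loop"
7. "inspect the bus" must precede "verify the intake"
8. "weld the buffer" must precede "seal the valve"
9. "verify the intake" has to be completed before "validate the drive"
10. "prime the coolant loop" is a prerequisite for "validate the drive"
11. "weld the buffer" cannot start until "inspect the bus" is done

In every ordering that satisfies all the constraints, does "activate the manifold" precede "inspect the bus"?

There is a constraint chain "activate the manifold" → "prime the coolant loop" → "inspect the bus".
Hence "activate the manifold" necessarily comes before "inspect the bus".

Yes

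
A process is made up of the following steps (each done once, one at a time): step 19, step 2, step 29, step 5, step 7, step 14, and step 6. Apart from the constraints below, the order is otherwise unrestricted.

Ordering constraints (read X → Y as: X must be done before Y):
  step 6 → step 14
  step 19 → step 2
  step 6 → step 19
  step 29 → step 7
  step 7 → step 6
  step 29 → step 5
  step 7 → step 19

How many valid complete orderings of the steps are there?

Step 29 is the only step with nothing required before it, so every ordering starts there.
Enumerating by repeatedly choosing an available step (one whose prerequisites are all placed) gives 18 distinct complete orderings.

18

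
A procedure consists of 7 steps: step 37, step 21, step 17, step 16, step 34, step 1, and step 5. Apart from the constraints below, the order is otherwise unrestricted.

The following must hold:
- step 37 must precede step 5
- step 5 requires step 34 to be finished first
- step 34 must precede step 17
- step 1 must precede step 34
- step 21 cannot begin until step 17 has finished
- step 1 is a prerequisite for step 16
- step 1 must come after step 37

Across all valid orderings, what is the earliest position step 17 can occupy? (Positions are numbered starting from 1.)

Every step that must precede step 17 has to come before it. Tracing all chains that end at step 17, those steps are: step 37, step 34, step 1 — 3 in total.
So at minimum 3 steps come before step 17, putting step 17 no earlier than position 4. That position is achievable by scheduling exactly those predecessors first.

4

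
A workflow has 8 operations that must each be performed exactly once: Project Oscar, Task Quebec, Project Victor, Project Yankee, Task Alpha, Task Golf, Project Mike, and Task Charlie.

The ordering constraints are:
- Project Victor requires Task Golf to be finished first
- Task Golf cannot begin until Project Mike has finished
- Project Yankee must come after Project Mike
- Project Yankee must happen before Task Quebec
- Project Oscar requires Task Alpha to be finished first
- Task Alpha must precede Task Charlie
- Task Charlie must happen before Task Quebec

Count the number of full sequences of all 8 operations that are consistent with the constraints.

413

The operations with no prerequisites are Task Alpha, Project Mike; any of them can be placed first.
Counting all ways to extend the partial order to a total order gives 413.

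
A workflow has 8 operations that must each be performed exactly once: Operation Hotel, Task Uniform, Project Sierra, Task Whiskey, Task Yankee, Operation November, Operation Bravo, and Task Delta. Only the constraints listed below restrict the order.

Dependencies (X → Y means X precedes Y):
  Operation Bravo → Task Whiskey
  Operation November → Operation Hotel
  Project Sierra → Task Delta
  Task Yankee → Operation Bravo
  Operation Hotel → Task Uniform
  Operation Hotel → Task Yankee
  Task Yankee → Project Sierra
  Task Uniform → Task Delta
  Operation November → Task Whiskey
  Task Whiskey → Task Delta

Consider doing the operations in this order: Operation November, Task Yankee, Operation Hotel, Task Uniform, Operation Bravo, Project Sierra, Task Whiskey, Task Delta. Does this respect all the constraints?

No

In the proposed order, Task Yankee appears before Operation Hotel.
But one of the constraints requires Operation Hotel before Task Yankee, so this ordering violates it.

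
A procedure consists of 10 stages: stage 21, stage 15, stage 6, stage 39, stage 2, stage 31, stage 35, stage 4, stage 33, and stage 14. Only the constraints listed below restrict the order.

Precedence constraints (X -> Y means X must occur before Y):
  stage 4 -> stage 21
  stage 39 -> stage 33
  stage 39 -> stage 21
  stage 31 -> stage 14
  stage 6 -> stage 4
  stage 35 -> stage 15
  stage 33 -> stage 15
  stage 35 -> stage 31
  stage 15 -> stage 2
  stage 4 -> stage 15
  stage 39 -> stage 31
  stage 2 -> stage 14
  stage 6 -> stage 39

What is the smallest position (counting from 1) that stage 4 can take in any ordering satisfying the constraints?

2

The only stage forced before stage 4 (directly or transitively) is stage 6.
So at minimum 1 stage comes before stage 4, putting stage 4 no earlier than position 2. That position is achievable by scheduling exactly that predecessor first.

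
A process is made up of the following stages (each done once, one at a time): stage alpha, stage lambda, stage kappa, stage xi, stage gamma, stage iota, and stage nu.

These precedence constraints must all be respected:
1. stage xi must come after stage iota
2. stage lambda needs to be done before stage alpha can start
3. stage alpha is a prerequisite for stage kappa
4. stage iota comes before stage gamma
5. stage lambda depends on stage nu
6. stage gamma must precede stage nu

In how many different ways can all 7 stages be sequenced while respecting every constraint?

6

Stage iota is the only stage with nothing required before it, so every ordering starts there.
Systematically extending each partial ordering one stage at a time and counting, there are 6 complete orderings.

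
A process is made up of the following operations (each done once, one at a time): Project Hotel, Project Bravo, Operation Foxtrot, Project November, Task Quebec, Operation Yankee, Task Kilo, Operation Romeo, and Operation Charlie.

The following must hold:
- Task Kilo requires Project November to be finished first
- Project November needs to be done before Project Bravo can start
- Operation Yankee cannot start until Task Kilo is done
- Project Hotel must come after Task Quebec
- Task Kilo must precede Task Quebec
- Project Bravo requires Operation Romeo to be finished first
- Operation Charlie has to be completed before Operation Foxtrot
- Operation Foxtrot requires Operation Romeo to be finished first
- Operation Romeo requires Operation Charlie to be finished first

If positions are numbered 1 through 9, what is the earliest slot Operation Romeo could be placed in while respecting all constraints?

Working backwards through the constraints from Operation Romeo, its only required predecessor is Operation Charlie.
With 1 mandatory predecessor, the earliest Operation Romeo can sit is position 1+1 = 2, and placing just that one first achieves it.

2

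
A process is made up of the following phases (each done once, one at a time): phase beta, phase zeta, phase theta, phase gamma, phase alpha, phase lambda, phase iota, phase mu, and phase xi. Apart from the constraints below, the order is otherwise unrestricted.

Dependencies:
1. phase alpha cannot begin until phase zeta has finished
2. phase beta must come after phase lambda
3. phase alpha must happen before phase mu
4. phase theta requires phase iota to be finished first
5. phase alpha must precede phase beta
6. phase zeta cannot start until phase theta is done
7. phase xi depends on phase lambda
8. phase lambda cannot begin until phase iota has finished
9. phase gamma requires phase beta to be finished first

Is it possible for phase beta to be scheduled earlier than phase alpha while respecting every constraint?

Following phase alpha → phase beta, phase alpha must precede phase beta in every valid ordering.
So no valid ordering can have phase beta before phase alpha.

No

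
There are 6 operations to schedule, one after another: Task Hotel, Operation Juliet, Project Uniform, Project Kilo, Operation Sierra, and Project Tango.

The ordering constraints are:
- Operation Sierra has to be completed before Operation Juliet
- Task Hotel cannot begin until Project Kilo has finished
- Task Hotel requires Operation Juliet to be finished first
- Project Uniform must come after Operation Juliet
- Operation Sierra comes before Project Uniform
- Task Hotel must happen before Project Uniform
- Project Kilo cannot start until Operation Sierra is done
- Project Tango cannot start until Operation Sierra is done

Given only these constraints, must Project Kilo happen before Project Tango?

No chain of constraints connects Project Kilo to Project Tango in either direction.
A valid ordering placing Project Tango before Project Kilo exists, so the answer is no.

No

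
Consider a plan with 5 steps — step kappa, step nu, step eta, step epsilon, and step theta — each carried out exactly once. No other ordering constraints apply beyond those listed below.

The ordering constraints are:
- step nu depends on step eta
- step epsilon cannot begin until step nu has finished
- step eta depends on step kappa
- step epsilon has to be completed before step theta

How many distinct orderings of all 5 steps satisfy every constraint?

1

Step kappa is the only step with nothing required before it, so every ordering starts there.
Every step is then forced in turn, so only 1 complete ordering is consistent with the constraints.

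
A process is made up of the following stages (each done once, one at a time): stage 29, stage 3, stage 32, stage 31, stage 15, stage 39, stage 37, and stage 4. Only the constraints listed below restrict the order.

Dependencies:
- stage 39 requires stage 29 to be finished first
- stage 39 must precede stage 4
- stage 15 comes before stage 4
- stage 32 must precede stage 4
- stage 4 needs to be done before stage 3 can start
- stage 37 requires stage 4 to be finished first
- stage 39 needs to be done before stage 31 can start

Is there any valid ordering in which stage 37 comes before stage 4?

Following stage 4 → stage 37, stage 4 must precede stage 37 in every valid ordering.
So no valid ordering can have stage 37 before stage 4.

No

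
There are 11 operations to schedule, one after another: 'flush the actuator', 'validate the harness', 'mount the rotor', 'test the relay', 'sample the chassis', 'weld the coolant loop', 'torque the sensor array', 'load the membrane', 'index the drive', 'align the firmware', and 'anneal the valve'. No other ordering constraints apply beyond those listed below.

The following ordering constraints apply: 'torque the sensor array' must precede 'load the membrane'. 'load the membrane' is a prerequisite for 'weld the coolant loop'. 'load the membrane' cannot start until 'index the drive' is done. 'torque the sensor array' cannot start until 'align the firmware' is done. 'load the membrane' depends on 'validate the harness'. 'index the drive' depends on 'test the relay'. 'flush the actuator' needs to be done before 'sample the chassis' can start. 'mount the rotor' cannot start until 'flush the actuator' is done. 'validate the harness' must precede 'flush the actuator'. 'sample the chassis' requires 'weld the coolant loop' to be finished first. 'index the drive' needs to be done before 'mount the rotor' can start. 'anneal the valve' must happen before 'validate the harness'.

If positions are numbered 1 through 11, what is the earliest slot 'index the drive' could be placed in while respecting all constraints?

The only operation forced before 'index the drive' (directly or transitively) is 'test the relay'.
So at minimum 1 operation comes before 'index the drive', putting 'index the drive' no earlier than position 2. That position is achievable by scheduling exactly that predecessor first.

2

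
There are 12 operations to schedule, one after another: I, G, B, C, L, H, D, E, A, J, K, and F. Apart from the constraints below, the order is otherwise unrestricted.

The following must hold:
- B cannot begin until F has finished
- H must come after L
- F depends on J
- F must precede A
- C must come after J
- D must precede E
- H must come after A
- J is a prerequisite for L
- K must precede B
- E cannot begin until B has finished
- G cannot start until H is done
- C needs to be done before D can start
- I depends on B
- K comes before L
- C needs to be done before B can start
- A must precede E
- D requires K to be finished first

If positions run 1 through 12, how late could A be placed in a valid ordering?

9

Following every chain forward from A, the operations that must come later are G, H, E — 3 of them.
With 3 mandatory successors out of 12 operations total, the latest slot for A is 12−3 = 9, and it's reachable by doing all non-successors before A.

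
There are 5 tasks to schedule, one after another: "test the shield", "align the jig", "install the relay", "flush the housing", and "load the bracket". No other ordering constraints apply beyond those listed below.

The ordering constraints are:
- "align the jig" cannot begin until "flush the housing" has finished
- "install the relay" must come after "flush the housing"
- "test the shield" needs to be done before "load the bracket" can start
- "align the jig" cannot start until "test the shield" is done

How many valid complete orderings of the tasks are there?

16

The tasks with no prerequisites are "test the shield", "flush the housing"; any of them can be placed first.
Systematically extending each partial ordering one task at a time and counting, there are 16 complete orderings.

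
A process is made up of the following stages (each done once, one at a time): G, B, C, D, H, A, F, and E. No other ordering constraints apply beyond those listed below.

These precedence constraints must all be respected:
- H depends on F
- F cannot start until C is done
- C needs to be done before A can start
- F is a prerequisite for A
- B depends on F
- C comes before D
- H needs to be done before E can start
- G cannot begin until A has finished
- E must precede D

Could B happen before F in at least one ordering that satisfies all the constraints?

No

The constraints give a chain F → B, which forces F before B.
Hence B can never be scheduled before F.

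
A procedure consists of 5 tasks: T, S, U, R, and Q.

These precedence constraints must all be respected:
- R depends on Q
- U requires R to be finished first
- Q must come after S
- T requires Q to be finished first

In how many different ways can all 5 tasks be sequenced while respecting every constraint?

3

S is the only task with nothing required before it, so every ordering starts there.
Systematically extending each partial ordering one task at a time and counting, there are 3 complete orderings.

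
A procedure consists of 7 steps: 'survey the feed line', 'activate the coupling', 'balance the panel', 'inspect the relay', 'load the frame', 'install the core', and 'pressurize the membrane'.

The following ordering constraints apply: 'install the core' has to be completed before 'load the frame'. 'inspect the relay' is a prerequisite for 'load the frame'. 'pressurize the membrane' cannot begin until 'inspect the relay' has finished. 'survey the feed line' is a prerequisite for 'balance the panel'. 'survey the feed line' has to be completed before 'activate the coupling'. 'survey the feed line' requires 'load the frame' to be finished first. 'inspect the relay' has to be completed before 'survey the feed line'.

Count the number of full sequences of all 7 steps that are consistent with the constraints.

The steps with no prerequisites are 'inspect the relay', 'install the core'; any of them can be placed first.
Systematically extending each partial ordering one step at a time and counting, there are 22 complete orderings.

22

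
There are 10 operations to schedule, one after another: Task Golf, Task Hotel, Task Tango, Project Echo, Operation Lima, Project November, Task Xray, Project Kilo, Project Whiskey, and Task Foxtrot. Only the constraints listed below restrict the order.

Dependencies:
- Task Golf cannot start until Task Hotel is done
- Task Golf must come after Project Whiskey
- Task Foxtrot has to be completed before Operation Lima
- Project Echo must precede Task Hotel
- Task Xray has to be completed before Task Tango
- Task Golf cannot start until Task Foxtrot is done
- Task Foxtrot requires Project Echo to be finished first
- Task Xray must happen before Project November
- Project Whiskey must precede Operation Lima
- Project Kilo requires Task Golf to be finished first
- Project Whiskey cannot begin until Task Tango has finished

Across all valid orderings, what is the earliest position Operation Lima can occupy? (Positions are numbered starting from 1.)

Working backwards through the constraints from Operation Lima, its full set of required predecessors is Task Tango, Project Echo, Task Xray, Project Whiskey, Task Foxtrot — 5 of them.
So at minimum 5 operations come before Operation Lima, putting Operation Lima no earlier than position 6. That position is achievable by scheduling exactly those predecessors first.

6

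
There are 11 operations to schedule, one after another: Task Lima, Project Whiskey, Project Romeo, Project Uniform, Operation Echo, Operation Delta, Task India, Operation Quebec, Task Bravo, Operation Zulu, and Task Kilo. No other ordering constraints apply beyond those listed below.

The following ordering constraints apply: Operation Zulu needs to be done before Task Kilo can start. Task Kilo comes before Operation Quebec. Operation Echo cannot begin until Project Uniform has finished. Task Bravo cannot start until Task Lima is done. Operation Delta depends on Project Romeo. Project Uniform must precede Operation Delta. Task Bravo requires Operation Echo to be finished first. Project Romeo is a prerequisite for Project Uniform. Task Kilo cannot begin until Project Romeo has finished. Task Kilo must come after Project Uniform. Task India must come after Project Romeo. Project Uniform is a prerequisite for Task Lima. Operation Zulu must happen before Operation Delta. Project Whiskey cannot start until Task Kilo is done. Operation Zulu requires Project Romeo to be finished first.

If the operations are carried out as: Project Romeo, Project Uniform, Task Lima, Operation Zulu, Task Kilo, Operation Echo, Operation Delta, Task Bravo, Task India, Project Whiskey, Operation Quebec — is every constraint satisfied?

Yes

Every stated constraint is respected: Project Romeo sits at position 1, ahead of Task India at position 9, and each of the other listed pairs likewise has the predecessor earlier in the sequence.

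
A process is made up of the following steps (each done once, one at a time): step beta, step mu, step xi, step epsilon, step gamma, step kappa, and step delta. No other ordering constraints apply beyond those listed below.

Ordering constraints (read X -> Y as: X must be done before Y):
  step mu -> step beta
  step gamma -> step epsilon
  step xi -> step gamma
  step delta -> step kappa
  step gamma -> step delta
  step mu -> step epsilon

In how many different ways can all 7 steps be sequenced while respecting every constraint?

The steps with no prerequisites are step mu, step xi; any of them can be placed first.
Systematically extending each partial ordering one step at a time and counting, there are 53 complete orderings.

53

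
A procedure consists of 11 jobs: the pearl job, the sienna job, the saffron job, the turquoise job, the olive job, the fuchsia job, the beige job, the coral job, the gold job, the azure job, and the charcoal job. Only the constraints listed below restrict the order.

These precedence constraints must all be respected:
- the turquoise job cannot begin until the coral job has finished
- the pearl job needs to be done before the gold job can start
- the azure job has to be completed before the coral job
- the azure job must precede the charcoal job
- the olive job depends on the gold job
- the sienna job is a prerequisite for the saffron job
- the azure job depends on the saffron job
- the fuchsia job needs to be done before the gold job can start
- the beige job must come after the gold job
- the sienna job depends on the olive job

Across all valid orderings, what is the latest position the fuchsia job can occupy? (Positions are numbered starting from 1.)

2

Every job that must follow the fuchsia job has to come after it. Tracing all chains starting from the fuchsia job, those jobs are: the sienna job, the saffron job, the turquoise job, the olive job, the beige job, the coral job, the gold job, the azure job, the charcoal job — 9 in total.
With 9 mandatory successors out of 11 jobs total, the latest slot for the fuchsia job is 11−9 = 2, and it's reachable by doing all non-successors before the fuchsia job.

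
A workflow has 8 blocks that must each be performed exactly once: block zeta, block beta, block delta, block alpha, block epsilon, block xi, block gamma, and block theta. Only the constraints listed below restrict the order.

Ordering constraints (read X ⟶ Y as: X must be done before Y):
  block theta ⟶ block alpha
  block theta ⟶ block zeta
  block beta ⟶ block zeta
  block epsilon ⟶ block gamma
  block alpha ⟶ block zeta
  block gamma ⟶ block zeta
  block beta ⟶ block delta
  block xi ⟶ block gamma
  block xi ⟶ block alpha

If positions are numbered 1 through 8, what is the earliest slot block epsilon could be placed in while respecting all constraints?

Nothing is required before block epsilon; it can be the very first block.

1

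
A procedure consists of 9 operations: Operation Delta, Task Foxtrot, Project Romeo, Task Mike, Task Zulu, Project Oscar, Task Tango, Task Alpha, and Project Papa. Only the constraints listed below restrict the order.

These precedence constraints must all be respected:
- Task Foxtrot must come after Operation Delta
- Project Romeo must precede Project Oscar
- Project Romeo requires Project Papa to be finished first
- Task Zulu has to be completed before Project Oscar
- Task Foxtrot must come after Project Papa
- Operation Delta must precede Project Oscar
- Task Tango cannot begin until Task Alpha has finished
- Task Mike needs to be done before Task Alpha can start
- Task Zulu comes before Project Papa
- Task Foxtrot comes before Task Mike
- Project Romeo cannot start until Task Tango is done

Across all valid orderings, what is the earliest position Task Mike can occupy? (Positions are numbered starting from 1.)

Every operation that must precede Task Mike has to come before it. Tracing all chains that end at Task Mike, those operations are: Operation Delta, Task Foxtrot, Task Zulu, Project Papa — 4 in total.
With 4 mandatory predecessors, the earliest Task Mike can sit is position 4+1 = 5, and placing just those 4 first achieves it.

5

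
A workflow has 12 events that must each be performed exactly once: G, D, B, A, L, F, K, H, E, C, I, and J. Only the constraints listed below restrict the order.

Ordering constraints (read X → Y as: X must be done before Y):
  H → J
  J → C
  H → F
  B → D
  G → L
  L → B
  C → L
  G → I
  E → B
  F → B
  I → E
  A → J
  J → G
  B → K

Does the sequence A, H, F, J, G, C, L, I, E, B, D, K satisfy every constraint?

Every stated constraint is respected: F sits at position 3, ahead of B at position 10, and each of the other listed pairs likewise has the predecessor earlier in the sequence.

Yes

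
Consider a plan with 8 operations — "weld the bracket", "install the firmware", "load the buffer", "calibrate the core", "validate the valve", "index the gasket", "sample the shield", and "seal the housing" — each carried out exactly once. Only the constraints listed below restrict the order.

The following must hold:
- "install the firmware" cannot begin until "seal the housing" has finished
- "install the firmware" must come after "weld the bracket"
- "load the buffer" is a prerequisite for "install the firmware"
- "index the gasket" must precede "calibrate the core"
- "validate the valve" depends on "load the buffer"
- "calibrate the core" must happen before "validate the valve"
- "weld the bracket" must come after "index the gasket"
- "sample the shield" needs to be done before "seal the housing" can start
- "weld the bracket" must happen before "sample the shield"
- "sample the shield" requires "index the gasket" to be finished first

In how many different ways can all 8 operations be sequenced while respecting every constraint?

79

2 operations have no prerequisites ("load the buffer", "index the gasket"), so any of them could come first.
Systematically extending each partial ordering one operation at a time and counting, there are 79 complete orderings.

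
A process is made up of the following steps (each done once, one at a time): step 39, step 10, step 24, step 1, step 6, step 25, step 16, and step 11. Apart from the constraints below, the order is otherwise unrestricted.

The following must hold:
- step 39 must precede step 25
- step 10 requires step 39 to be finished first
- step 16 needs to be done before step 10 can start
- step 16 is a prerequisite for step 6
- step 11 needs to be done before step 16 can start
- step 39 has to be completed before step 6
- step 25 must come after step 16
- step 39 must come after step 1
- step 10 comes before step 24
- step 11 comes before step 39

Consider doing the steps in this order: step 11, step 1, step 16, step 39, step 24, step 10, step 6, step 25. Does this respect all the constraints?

No

Here step 10 comes after step 24.
That contradicts the constraint that step 10 must precede step 24.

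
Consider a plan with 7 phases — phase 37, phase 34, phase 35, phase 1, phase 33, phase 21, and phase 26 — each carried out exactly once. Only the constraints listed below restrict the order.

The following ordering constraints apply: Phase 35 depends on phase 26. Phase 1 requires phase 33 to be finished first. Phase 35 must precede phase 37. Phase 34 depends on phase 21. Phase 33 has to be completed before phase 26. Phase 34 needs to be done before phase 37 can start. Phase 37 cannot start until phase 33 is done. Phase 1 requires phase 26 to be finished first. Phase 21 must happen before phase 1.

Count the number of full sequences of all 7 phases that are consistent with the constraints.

The phases with no prerequisites are phase 33, phase 21; any of them can be placed first.
Enumerating by repeatedly choosing an available phase (one whose prerequisites are all placed) gives 36 distinct complete orderings.

36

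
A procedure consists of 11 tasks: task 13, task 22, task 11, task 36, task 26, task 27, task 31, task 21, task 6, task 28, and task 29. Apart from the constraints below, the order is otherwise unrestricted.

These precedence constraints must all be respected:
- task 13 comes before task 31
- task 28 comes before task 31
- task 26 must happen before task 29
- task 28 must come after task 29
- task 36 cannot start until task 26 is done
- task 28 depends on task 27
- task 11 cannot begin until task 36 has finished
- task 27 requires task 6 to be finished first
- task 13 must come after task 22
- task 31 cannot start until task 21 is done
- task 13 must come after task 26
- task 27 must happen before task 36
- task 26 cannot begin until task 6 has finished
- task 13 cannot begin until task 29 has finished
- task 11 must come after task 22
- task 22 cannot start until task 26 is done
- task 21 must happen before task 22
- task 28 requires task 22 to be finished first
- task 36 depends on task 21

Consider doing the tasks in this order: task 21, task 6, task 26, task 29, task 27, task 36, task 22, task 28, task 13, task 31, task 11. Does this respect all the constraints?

Every stated constraint is respected: task 21 sits at position 1, ahead of task 31 at position 10, and each of the other listed pairs likewise has the predecessor earlier in the sequence.

Yes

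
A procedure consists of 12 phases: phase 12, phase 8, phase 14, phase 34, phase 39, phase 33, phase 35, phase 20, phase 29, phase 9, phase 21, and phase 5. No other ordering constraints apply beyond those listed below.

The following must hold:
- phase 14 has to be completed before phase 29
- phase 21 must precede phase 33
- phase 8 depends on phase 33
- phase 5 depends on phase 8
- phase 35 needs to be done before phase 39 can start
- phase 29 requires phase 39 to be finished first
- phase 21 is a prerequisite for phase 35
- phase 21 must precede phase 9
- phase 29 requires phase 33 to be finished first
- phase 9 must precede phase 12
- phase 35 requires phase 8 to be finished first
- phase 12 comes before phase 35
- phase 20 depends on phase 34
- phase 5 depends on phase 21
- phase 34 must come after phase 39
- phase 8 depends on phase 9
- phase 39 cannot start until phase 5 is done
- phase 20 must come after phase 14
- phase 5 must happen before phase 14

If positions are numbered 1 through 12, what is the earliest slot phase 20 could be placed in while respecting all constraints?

11

Working backwards through the constraints from phase 20, its full set of required predecessors is phase 12, phase 8, phase 14, phase 34, phase 39, phase 33, phase 35, phase 9, phase 21, phase 5 — 10 of them.
So at minimum 10 phases come before phase 20, putting phase 20 no earlier than position 11. That position is achievable by scheduling exactly those predecessors first.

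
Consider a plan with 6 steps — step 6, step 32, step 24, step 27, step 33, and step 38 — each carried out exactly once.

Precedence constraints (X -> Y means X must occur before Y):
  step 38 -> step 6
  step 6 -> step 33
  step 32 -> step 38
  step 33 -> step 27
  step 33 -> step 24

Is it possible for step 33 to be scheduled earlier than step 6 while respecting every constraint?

The constraints give a chain step 6 → step 33, which forces step 6 before step 33.
So no valid ordering can have step 33 before step 6.

No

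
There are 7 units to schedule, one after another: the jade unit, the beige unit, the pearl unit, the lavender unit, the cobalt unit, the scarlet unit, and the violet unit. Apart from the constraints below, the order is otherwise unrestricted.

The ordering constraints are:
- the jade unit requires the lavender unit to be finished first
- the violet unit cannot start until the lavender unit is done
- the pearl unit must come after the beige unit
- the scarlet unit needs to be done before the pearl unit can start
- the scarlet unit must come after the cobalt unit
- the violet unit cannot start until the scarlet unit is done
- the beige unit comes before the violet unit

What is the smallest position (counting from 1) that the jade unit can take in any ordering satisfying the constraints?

The only unit forced before the jade unit (directly or transitively) is the lavender unit.
So at minimum 1 unit comes before the jade unit, putting the jade unit no earlier than position 2. That position is achievable by scheduling exactly that predecessor first.

2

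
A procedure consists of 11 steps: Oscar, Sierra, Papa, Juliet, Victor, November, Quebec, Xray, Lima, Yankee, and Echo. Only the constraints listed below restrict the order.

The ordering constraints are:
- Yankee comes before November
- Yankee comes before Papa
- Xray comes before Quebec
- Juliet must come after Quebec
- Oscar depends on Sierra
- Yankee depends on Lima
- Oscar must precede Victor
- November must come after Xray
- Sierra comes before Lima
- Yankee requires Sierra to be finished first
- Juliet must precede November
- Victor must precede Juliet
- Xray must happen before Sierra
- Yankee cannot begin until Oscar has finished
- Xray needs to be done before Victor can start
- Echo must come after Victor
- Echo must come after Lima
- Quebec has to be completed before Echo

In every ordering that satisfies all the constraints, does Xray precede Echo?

Tracing the constraints gives a chain: Xray → Victor → Echo.
So Xray must precede Echo in any valid ordering.

Yes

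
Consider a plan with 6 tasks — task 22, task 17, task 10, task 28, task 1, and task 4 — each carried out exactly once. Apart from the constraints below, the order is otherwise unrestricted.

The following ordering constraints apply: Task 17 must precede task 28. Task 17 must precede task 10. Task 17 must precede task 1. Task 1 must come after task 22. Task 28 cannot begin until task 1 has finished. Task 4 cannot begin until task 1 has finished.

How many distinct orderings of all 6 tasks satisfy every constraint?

The tasks with no prerequisites are task 22, task 17; any of them can be placed first.
Systematically extending each partial ordering one task at a time and counting, there are 18 complete orderings.

18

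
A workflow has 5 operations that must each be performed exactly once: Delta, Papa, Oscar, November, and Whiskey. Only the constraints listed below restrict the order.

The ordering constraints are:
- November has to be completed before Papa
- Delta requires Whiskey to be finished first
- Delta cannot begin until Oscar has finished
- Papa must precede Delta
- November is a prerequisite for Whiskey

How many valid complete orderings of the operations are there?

2 operations have no prerequisites (Oscar, November), so any of them could come first.
Enumerating by repeatedly choosing an available operation (one whose prerequisites are all placed) gives 8 distinct complete orderings.

8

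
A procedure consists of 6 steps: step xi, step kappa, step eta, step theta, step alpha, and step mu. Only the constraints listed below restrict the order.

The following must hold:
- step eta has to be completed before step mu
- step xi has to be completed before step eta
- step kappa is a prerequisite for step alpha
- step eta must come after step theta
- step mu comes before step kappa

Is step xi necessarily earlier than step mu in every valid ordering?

Yes

Chaining the stated constraints: step xi → step eta → step mu.
That forces step xi before step mu in every valid schedule.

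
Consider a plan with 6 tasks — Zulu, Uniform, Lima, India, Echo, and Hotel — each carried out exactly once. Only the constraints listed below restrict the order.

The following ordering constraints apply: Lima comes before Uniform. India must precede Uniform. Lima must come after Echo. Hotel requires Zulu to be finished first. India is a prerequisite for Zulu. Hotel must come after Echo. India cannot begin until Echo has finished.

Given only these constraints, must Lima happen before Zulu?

Nothing in the constraints links Lima and Zulu; they are unordered relative to each other.
There exist valid orderings with Zulu before Lima, so Lima is not required to come first.

No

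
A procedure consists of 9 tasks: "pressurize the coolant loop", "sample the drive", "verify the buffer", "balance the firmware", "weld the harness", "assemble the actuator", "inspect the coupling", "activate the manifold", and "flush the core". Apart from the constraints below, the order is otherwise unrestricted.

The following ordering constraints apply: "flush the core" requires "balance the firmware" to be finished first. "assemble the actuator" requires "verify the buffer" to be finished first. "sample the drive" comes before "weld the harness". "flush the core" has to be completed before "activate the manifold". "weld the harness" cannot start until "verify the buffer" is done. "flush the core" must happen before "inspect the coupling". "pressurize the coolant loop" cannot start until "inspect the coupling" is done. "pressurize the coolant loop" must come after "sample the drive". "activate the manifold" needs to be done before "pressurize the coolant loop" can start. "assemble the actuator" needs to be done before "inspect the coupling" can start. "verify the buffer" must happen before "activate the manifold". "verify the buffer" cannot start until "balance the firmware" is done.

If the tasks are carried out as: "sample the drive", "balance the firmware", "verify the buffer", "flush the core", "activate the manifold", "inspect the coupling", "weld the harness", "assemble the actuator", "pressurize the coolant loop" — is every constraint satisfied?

Here "assemble the actuator" comes after "inspect the coupling".
Since "assemble the actuator" is required before "inspect the coupling", the ordering is invalid.

No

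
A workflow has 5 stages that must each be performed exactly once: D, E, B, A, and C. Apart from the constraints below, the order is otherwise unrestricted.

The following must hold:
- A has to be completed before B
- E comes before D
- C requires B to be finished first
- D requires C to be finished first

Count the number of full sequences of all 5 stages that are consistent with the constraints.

2 stages have no prerequisites (E, A), so any of them could come first.
Enumerating by repeatedly choosing an available stage (one whose prerequisites are all placed) gives 4 distinct complete orderings.

4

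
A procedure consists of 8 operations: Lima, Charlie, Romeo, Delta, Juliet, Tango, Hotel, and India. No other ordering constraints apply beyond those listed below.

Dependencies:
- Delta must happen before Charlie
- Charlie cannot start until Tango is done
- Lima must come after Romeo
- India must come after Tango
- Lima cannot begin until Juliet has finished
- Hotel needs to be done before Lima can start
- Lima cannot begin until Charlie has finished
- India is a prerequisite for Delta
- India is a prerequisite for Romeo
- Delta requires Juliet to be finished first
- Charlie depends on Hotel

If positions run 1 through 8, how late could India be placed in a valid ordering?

4

Every operation that must follow India has to come after it. Tracing all chains starting from India, those operations are: Lima, Charlie, Romeo, Delta — 4 in total.
So at least 4 operations follow India, putting India no later than position 4. That position is achievable by scheduling everything else first.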